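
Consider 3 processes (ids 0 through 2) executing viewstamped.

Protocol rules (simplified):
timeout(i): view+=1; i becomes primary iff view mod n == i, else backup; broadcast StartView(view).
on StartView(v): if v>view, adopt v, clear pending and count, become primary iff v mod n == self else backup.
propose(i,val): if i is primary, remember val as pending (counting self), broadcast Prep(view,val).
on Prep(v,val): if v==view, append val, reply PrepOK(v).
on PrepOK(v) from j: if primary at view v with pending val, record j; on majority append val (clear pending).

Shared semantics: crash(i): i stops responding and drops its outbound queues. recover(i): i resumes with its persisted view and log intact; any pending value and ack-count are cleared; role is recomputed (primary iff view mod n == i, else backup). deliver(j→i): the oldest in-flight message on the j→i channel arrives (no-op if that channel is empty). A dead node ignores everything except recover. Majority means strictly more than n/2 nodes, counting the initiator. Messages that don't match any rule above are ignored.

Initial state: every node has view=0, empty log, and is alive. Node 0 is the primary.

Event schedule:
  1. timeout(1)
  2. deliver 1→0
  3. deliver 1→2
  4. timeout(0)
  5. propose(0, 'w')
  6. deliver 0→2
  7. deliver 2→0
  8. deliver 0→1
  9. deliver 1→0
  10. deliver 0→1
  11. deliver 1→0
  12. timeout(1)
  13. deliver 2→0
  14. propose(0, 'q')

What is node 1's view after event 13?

3

step 1 timeout(1): 1={prim,v=1,log=-}
step 2 deliver 1→0: 0={back,v=1,log=-}
step 3 deliver 1→2: 2={back,v=1,log=-}
step 4 timeout(0): 0={back,v=2,log=-}
step 5 propose(0,'w'): —
step 6 deliver 0→2: 2={prim,v=2,log=-}
step 7 deliver 2→0: —
step 8 deliver 0→1: 1={back,v=2,log=-}
step 9 deliver 1→0: —
step 10 deliver 0→1: —
step 11 deliver 1→0: —
step 12 timeout(1): 1={back,v=3,log=-}
step 13 deliver 2→0: —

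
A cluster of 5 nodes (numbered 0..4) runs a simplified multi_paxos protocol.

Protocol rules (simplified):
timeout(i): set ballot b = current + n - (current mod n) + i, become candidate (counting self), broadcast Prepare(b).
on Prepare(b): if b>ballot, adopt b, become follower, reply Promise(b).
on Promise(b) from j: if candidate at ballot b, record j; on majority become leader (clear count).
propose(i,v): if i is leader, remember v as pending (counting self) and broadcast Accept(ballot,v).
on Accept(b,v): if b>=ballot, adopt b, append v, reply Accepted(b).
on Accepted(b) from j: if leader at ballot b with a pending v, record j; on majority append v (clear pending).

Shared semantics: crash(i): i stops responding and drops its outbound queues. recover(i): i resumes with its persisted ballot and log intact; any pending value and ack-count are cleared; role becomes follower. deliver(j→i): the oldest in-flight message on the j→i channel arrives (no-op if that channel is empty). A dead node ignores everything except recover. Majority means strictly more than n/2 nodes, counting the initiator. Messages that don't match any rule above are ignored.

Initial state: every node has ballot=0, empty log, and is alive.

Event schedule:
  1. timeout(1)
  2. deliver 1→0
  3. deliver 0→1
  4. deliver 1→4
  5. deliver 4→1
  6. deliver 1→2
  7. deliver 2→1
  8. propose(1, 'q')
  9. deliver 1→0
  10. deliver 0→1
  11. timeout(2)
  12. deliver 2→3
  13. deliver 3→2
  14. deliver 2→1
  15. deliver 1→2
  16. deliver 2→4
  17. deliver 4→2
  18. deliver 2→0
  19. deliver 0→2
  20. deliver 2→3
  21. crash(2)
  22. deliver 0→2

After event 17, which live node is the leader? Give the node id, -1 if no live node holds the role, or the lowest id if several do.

2

e1 timeout(1): 1[cand,b=6,-]
e2 deliver 1→0: 0[foll,b=6,-]
e3 deliver 0→1: ·
e4 deliver 1→4: 4[foll,b=6,-]
e5 deliver 4→1: 1[lead,b=6,-]
e6 deliver 1→2: 2[foll,b=6,-]
e7 deliver 2→1: ·
e8 propose(1,'q'): ·
e9 deliver 1→0: 0[foll,b=6,q]
e10 deliver 0→1: ·
e11 timeout(2): 2[cand,b=12,-]
e12 deliver 2→3: 3[foll,b=12,-]
e13 deliver 3→2: ·
e14 deliver 2→1: 1[foll,b=12,-]
e15 deliver 1→2: ·
e16 deliver 2→4: 4[foll,b=12,-]
e17 deliver 4→2: 2[lead,b=12,-]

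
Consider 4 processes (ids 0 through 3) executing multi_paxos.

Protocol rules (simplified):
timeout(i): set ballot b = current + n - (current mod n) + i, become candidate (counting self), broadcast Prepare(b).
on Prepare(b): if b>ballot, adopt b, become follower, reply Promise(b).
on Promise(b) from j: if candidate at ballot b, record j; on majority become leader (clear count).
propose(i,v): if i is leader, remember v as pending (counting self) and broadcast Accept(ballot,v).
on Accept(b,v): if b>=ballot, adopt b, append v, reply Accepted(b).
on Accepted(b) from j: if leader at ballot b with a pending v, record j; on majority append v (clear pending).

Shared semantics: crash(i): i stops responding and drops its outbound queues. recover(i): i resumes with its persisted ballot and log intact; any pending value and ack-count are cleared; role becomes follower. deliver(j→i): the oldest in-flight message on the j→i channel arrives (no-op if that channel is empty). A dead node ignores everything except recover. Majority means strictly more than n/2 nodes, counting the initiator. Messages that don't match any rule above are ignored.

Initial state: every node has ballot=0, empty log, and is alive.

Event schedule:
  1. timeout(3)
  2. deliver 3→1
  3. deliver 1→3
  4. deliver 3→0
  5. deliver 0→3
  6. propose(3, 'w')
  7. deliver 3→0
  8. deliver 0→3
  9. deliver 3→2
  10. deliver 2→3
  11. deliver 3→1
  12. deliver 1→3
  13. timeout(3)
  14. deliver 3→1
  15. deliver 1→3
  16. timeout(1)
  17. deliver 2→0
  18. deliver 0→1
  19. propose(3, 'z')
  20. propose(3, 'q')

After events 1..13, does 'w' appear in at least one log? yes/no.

yes

1. timeout(3):  <3:cand b7 ->
2. deliver 3→1:  <1:foll b7 ->
3. deliver 1→3:  nop
4. deliver 3→0:  <0:foll b7 ->
5. deliver 0→3:  <3:lead b7 ->
6. propose(3,'w'):  nop
7. deliver 3→0:  <0:foll b7 w>
8. deliver 0→3:  nop
9. deliver 3→2:  <2:foll b7 ->
10. deliver 2→3:  nop
11. deliver 3→1:  <1:foll b7 w>
12. deliver 1→3:  <3:lead b7 w>
13. timeout(3):  <3:cand b11 w>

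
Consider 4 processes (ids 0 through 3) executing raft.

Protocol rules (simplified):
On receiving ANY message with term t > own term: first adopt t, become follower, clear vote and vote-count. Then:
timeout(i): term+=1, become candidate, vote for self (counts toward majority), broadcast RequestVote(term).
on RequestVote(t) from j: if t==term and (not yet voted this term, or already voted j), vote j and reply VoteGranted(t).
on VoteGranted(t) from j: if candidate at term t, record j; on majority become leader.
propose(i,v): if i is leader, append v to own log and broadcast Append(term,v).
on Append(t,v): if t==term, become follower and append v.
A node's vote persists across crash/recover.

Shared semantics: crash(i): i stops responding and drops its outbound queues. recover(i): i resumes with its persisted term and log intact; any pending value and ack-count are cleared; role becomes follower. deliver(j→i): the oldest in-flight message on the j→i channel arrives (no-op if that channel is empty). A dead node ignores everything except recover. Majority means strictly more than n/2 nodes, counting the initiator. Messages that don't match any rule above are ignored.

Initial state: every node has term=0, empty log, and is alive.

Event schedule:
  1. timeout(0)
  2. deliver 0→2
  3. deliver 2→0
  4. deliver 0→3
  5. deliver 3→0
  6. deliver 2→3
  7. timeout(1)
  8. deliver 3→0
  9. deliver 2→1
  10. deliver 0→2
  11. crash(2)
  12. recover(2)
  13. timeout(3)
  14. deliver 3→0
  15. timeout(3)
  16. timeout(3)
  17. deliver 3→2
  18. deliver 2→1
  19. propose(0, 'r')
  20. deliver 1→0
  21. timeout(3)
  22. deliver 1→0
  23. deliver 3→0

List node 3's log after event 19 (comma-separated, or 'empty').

after 1 — timeout(0): n0:cand/t1/[-]
after 2 — deliver 0→2: n2:foll/t1/[-]
after 3 — deliver 2→0: ·
after 4 — deliver 0→3: n3:foll/t1/[-]
after 5 — deliver 3→0: n0:lead/t1/[-]
after 6 — deliver 2→3: ·
after 7 — timeout(1): n1:cand/t1/[-]
after 8 — deliver 3→0: ·
after 9 — deliver 2→1: ·
after 10 — deliver 0→2: ·
after 11 — crash(2): n2:✗foll/t1/[-]
after 12 — recover(2): n2:foll/t1/[-]
after 13 — timeout(3): n3:cand/t2/[-]
after 14 — deliver 3→0: n0:foll/t2/[-]
after 15 — timeout(3): n3:cand/t3/[-]
after 16 — timeout(3): n3:cand/t4/[-]
after 17 — deliver 3→2: n2:foll/t2/[-]
after 18 — deliver 2→1: ·
after 19 — propose(0,'r'): ·

empty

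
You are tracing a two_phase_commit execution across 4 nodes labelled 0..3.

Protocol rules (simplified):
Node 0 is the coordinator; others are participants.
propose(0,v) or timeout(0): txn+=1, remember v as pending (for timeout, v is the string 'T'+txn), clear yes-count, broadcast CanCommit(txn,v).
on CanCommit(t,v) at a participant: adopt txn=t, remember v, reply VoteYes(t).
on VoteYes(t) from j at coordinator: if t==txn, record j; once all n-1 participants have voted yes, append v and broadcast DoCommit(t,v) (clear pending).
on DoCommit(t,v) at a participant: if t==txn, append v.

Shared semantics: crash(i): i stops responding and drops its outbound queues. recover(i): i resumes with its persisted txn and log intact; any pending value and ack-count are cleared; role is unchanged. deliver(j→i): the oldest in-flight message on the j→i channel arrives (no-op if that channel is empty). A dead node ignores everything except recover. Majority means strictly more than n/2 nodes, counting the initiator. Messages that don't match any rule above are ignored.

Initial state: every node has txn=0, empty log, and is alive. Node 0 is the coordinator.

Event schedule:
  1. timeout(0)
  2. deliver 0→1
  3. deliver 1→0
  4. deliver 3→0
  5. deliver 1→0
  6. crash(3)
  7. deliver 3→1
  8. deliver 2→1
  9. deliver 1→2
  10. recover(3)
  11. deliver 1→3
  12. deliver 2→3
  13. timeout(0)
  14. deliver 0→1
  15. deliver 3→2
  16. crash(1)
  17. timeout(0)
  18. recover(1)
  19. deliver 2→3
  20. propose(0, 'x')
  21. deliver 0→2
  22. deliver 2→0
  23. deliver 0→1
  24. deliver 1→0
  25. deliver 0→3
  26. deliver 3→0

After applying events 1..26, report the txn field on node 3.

after 1 — timeout(0): n0:coor/t1/[-]
after 2 — deliver 0→1: n1:part/t1/[-]
after 3 — deliver 1→0: ·
after 4 — deliver 3→0: ·
after 5 — deliver 1→0: ·
after 6 — crash(3): n3:✗part/t0/[-]
after 7 — deliver 3→1: ·
after 8 — deliver 2→1: ·
after 9 — deliver 1→2: ·
after 10 — recover(3): n3:part/t0/[-]
after 11 — deliver 1→3: ·
after 12 — deliver 2→3: ·
after 13 — timeout(0): n0:coor/t2/[-]
after 14 — deliver 0→1: n1:part/t2/[-]
after 15 — deliver 3→2: ·
after 16 — crash(1): n1:✗part/t2/[-]
after 17 — timeout(0): n0:coor/t3/[-]
after 18 — recover(1): n1:part/t2/[-]
after 19 — deliver 2→3: ·
after 20 — propose(0,'x'): n0:coor/t4/[-]
after 21 — deliver 0→2: n2:part/t1/[-]
after 22 — deliver 2→0: ·
after 23 — deliver 0→1: n1:part/t3/[-]
after 24 — deliver 1→0: ·
after 25 — deliver 0→3: n3:part/t1/[-]
after 26 — deliver 3→0: ·

1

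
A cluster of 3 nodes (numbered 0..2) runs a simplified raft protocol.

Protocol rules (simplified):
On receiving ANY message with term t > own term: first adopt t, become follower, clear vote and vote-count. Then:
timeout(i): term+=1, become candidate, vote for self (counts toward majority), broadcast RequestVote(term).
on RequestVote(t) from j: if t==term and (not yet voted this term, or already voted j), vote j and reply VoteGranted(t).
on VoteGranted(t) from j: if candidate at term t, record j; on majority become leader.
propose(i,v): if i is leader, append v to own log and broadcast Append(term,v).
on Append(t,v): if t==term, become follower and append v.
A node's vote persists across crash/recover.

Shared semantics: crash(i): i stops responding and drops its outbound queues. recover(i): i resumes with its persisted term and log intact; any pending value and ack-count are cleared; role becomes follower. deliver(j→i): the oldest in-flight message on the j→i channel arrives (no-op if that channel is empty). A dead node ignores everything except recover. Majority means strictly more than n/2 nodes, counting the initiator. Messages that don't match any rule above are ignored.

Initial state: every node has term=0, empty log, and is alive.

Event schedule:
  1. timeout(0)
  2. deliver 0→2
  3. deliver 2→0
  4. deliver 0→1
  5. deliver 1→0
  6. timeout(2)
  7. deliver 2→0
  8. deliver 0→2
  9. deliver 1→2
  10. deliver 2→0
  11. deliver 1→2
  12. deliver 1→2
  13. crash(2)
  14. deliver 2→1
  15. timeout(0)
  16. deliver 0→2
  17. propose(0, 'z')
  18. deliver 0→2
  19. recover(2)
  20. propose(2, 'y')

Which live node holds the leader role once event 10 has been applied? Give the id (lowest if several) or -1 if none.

2

e1 timeout(0): 0[cand,t=1,-]
e2 deliver 0→2: 2[foll,t=1,-]
e3 deliver 2→0: 0[lead,t=1,-]
e4 deliver 0→1: 1[foll,t=1,-]
e5 deliver 1→0: ·
e6 timeout(2): 2[cand,t=2,-]
e7 deliver 2→0: 0[foll,t=2,-]
e8 deliver 0→2: 2[lead,t=2,-]
e9 deliver 1→2: ·
e10 deliver 2→0: ·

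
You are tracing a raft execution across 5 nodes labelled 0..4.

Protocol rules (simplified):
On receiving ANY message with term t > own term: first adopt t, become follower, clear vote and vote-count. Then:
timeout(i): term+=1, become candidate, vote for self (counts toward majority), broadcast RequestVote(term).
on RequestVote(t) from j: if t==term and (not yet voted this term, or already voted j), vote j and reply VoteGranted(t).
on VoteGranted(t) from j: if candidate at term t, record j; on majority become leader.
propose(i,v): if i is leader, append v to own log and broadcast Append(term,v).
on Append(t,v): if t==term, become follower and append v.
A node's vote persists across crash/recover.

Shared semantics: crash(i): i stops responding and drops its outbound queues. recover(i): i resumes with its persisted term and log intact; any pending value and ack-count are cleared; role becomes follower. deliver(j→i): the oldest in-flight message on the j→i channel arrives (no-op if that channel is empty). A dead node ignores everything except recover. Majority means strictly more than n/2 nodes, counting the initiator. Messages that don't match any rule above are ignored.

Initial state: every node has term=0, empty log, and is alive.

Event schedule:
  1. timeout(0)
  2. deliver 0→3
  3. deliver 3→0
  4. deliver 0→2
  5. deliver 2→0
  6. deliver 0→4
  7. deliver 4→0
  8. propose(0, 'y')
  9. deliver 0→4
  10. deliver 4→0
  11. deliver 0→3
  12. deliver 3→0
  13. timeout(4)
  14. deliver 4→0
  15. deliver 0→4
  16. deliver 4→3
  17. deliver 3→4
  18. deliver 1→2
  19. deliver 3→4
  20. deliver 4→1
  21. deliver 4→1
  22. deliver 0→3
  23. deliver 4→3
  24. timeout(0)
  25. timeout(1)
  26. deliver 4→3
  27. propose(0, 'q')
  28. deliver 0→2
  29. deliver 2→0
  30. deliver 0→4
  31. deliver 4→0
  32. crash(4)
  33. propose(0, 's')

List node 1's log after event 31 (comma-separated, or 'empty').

empty

e1 timeout(0): 0[cand,t=1,-]
e2 deliver 0→3: 3[foll,t=1,-]
e3 deliver 3→0: ·
e4 deliver 0→2: 2[foll,t=1,-]
e5 deliver 2→0: 0[lead,t=1,-]
e6 deliver 0→4: 4[foll,t=1,-]
e7 deliver 4→0: ·
e8 propose(0,'y'): 0[lead,t=1,y]
e9 deliver 0→4: 4[foll,t=1,y]
e10 deliver 4→0: ·
e11 deliver 0→3: 3[foll,t=1,y]
e12 deliver 3→0: ·
e13 timeout(4): 4[cand,t=2,y]
e14 deliver 4→0: 0[foll,t=2,y]
e15 deliver 0→4: ·
e16 deliver 4→3: 3[foll,t=2,y]
e17 deliver 3→4: 4[lead,t=2,y]
e18 deliver 1→2: ·
e19 deliver 3→4: ·
e20 deliver 4→1: 1[foll,t=2,-]
e21 deliver 4→1: ·
e22 deliver 0→3: ·
e23 deliver 4→3: ·
e24 timeout(0): 0[cand,t=3,y]
e25 timeout(1): 1[cand,t=3,-]
e26 deliver 4→3: ·
e27 propose(0,'q'): ·
e28 deliver 0→2: 2[foll,t=1,y]
e29 deliver 2→0: ·
e30 deliver 0→4: 4[foll,t=3,y]
e31 deliver 4→0: ·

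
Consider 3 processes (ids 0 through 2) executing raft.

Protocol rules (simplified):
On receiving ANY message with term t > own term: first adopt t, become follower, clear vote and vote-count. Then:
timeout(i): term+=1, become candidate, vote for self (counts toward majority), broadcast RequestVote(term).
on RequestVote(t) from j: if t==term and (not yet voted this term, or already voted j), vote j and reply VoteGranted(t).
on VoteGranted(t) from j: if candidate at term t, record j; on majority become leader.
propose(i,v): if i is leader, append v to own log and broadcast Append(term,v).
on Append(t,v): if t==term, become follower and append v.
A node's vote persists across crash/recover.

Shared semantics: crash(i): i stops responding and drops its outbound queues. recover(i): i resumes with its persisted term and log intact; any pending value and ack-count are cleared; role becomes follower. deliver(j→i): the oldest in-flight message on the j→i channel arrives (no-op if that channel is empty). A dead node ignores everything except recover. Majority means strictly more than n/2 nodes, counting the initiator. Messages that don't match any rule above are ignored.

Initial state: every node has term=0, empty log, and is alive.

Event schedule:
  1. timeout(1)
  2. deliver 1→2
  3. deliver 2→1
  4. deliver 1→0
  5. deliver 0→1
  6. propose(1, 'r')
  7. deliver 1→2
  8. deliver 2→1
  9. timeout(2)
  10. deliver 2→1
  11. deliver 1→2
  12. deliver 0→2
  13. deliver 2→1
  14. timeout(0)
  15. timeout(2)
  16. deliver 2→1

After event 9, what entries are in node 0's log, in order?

after 1 — timeout(1): n1:cand/t1/[-]
after 2 — deliver 1→2: n2:foll/t1/[-]
after 3 — deliver 2→1: n1:lead/t1/[-]
after 4 — deliver 1→0: n0:foll/t1/[-]
after 5 — deliver 0→1: ·
after 6 — propose(1,'r'): n1:lead/t1/[r]
after 7 — deliver 1→2: n2:foll/t1/[r]
after 8 — deliver 2→1: ·
after 9 — timeout(2): n2:cand/t2/[r]

empty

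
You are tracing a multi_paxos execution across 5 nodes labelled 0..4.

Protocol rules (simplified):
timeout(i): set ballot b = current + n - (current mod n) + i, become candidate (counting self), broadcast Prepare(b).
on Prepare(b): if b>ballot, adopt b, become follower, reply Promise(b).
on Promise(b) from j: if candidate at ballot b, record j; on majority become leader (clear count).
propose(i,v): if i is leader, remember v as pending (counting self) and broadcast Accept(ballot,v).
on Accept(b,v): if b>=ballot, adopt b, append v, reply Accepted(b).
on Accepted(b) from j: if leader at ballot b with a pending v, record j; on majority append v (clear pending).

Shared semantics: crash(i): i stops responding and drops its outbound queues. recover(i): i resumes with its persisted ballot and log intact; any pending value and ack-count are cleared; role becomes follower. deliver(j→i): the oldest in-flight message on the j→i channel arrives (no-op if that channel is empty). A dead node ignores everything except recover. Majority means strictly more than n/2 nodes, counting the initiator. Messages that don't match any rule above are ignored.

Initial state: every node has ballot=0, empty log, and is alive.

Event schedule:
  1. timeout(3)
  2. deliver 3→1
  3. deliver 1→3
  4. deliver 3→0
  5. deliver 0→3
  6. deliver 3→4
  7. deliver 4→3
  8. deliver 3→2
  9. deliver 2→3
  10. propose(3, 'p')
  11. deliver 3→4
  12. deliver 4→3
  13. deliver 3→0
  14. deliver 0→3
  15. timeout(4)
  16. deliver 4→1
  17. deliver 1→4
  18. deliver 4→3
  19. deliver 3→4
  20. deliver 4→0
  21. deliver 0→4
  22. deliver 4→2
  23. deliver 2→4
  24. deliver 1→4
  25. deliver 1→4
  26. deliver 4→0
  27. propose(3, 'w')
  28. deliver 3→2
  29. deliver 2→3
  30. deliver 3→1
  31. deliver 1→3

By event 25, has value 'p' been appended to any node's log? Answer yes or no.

yes

1. timeout(3):  <3:cand b8 ->
2. deliver 3→1:  <1:foll b8 ->
3. deliver 1→3:  nop
4. deliver 3→0:  <0:foll b8 ->
5. deliver 0→3:  <3:lead b8 ->
6. deliver 3→4:  <4:foll b8 ->
7. deliver 4→3:  nop
8. deliver 3→2:  <2:foll b8 ->
9. deliver 2→3:  nop
10. propose(3,'p'):  nop
11. deliver 3→4:  <4:foll b8 p>
12. deliver 4→3:  nop
13. deliver 3→0:  <0:foll b8 p>
14. deliver 0→3:  <3:lead b8 p>
15. timeout(4):  <4:cand b14 p>
16. deliver 4→1:  <1:foll b14 ->
17. deliver 1→4:  nop
18. deliver 4→3:  <3:foll b14 p>
19. deliver 3→4:  <4:lead b14 p>
20. deliver 4→0:  <0:foll b14 p>
21. deliver 0→4:  nop
22. deliver 4→2:  <2:foll b14 ->
23. deliver 2→4:  nop
24. deliver 1→4:  nop
25. deliver 1→4:  nop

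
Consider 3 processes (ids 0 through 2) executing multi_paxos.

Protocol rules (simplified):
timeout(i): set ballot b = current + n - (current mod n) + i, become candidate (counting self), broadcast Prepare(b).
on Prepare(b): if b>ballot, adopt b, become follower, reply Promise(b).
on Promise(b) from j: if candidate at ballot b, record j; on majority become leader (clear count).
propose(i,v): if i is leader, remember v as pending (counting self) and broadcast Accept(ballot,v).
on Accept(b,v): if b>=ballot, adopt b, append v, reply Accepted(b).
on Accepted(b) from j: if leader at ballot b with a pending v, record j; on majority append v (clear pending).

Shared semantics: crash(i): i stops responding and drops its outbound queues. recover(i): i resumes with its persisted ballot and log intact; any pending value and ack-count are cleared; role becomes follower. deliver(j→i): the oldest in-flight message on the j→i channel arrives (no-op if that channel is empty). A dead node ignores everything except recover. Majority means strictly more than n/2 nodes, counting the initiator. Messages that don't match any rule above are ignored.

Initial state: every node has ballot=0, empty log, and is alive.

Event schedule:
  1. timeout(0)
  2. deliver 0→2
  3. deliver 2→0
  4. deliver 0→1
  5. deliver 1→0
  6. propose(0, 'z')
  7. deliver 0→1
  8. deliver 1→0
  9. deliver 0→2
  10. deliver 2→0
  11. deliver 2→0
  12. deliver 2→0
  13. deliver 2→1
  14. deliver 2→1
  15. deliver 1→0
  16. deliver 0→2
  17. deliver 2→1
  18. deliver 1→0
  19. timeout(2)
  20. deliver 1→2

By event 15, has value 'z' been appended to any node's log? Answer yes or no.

1. timeout(0):  <0:cand b3 ->
2. deliver 0→2:  <2:foll b3 ->
3. deliver 2→0:  <0:lead b3 ->
4. deliver 0→1:  <1:foll b3 ->
5. deliver 1→0:  nop
6. propose(0,'z'):  nop
7. deliver 0→1:  <1:foll b3 z>
8. deliver 1→0:  <0:lead b3 z>
9. deliver 0→2:  <2:foll b3 z>
10. deliver 2→0:  nop
11. deliver 2→0:  nop
12. deliver 2→0:  nop
13. deliver 2→1:  nop
14. deliver 2→1:  nop
15. deliver 1→0:  nop

yes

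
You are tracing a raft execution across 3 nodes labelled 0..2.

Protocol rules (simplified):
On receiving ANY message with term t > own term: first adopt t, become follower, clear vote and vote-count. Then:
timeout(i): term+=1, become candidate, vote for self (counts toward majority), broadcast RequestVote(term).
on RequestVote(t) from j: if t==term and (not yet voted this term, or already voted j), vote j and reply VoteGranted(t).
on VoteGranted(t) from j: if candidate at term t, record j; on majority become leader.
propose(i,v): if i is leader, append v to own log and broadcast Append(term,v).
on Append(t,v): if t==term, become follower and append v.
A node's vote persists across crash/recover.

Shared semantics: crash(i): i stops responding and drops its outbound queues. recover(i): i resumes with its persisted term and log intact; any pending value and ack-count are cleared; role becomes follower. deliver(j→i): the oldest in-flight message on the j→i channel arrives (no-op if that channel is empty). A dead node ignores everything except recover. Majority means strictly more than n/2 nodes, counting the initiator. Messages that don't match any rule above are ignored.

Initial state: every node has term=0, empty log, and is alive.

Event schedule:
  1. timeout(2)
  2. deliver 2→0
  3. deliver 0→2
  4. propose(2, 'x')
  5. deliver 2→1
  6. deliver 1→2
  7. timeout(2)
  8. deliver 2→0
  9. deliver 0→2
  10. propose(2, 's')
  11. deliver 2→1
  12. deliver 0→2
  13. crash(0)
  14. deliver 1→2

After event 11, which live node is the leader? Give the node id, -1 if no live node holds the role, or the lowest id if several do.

-1

[1] timeout(2) → N2(cand t1 [-])
[2] deliver 2→0 → N0(foll t1 [-])
[3] deliver 0→2 → N2(lead t1 [-])
[4] propose(2,'x') → N2(lead t1 [x])
[5] deliver 2→1 → N1(foll t1 [-])
[6] deliver 1→2 → ∅
[7] timeout(2) → N2(cand t2 [x])
[8] deliver 2→0 → N0(foll t1 [x])
[9] deliver 0→2 → ∅
[10] propose(2,'s') → ∅
[11] deliver 2→1 → N1(foll t1 [x])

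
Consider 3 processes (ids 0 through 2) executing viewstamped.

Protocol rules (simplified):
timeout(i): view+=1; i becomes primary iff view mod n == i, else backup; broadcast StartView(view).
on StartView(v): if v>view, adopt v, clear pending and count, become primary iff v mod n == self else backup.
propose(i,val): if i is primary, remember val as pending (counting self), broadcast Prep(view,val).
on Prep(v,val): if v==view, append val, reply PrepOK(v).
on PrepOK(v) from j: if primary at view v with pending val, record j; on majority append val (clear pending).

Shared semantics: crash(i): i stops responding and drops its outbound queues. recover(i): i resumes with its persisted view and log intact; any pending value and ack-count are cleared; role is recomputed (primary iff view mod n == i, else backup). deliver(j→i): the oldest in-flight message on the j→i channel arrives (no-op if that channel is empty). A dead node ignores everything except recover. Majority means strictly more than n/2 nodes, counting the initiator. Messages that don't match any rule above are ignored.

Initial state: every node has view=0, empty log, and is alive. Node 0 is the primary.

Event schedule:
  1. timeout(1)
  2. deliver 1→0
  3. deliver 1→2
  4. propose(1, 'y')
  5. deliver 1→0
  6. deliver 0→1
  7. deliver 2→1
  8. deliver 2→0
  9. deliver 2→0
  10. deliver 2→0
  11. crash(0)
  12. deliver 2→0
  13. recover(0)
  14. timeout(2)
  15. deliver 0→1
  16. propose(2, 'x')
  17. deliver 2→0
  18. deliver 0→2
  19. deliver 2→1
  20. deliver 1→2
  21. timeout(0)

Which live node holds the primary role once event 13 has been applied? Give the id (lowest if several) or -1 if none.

1

1. timeout(1):  <1:prim v1 ->
2. deliver 1→0:  <0:back v1 ->
3. deliver 1→2:  <2:back v1 ->
4. propose(1,'y'):  nop
5. deliver 1→0:  <0:back v1 y>
6. deliver 0→1:  <1:prim v1 y>
7. deliver 2→1:  nop
8. deliver 2→0:  nop
9. deliver 2→0:  nop
10. deliver 2→0:  nop
11. crash(0):  <0:✗back v1 y>
12. deliver 2→0:  nop
13. recover(0):  <0:back v1 y>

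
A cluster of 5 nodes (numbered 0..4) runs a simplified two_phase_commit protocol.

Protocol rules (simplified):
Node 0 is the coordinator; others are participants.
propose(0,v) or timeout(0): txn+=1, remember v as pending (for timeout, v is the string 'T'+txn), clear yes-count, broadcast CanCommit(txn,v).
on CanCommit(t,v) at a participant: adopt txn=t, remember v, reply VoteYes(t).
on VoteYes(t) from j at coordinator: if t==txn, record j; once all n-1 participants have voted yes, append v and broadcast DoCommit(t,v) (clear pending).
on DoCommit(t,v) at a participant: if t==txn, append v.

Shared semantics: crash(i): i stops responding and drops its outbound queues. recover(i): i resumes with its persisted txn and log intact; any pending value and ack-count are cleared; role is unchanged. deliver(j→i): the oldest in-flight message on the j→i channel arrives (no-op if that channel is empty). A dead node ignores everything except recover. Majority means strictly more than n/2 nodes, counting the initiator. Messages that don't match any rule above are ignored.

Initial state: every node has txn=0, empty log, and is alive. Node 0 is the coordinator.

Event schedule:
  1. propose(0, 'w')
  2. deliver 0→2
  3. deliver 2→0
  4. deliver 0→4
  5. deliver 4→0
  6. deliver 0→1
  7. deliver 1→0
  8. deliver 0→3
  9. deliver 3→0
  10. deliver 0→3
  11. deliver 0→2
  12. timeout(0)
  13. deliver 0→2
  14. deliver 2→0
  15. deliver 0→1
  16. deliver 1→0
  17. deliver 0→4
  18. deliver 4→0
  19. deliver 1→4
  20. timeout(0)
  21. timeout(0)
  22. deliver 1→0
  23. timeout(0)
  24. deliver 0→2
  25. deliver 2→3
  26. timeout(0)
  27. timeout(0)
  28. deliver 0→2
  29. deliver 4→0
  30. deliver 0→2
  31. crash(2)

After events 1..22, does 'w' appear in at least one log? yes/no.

after 1 — propose(0,'w'): n0:coor/t1/[-]
after 2 — deliver 0→2: n2:part/t1/[-]
after 3 — deliver 2→0: ·
after 4 — deliver 0→4: n4:part/t1/[-]
after 5 — deliver 4→0: ·
after 6 — deliver 0→1: n1:part/t1/[-]
after 7 — deliver 1→0: ·
after 8 — deliver 0→3: n3:part/t1/[-]
after 9 — deliver 3→0: n0:coor/t1/[w]
after 10 — deliver 0→3: n3:part/t1/[w]
after 11 — deliver 0→2: n2:part/t1/[w]
after 12 — timeout(0): n0:coor/t2/[w]
after 13 — deliver 0→2: n2:part/t2/[w]
after 14 — deliver 2→0: ·
after 15 — deliver 0→1: n1:part/t1/[w]
after 16 — deliver 1→0: ·
after 17 — deliver 0→4: n4:part/t1/[w]
after 18 — deliver 4→0: ·
after 19 — deliver 1→4: ·
after 20 — timeout(0): n0:coor/t3/[w]
after 21 — timeout(0): n0:coor/t4/[w]
after 22 — deliver 1→0: ·

yes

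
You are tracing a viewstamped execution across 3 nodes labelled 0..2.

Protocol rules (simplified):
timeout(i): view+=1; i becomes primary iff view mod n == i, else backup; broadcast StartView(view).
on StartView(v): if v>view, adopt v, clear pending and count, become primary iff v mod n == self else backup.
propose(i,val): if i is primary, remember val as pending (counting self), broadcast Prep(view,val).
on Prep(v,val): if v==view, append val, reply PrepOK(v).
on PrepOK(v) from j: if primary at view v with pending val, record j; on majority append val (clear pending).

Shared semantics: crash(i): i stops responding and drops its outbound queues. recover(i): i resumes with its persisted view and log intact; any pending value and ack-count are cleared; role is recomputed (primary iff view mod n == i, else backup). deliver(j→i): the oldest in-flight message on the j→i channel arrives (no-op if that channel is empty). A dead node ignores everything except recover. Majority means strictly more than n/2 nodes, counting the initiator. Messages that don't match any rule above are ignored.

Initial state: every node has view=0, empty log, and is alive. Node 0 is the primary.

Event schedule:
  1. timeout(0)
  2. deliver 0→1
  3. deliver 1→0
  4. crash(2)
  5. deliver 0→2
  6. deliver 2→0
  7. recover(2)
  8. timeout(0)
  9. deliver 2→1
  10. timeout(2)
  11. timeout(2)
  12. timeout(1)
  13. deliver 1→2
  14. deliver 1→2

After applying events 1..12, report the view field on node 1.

2

after 1 — timeout(0): n0:back/v1/[-]
after 2 — deliver 0→1: n1:prim/v1/[-]
after 3 — deliver 1→0: ·
after 4 — crash(2): n2:✗back/v0/[-]
after 5 — deliver 0→2: ·
after 6 — deliver 2→0: ·
after 7 — recover(2): n2:back/v0/[-]
after 8 — timeout(0): n0:back/v2/[-]
after 9 — deliver 2→1: ·
after 10 — timeout(2): n2:back/v1/[-]
after 11 — timeout(2): n2:prim/v2/[-]
after 12 — timeout(1): n1:back/v2/[-]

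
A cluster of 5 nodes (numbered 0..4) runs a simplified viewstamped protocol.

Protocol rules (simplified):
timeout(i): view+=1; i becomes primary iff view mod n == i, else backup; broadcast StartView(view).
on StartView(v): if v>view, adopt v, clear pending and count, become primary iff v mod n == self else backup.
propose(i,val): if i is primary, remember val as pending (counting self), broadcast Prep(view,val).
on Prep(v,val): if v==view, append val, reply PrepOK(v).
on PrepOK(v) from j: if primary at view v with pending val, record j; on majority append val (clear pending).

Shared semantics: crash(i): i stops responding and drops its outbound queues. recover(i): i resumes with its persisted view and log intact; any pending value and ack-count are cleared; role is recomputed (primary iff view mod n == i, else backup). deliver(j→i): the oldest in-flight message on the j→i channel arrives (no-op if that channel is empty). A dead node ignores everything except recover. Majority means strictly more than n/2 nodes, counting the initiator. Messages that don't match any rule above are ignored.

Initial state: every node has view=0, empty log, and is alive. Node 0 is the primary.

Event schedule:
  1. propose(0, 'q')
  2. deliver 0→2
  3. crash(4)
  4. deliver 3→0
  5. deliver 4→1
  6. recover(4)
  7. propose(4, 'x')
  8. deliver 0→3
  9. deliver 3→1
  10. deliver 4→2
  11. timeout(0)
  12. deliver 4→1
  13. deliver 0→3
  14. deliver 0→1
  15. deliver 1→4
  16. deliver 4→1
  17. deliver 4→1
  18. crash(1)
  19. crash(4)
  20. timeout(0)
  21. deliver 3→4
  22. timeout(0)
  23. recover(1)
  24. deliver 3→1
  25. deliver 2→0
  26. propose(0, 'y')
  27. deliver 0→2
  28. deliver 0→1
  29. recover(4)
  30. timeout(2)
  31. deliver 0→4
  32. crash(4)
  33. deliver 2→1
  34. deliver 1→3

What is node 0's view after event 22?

1. propose(0,'q'):  nop
2. deliver 0→2:  <2:back v0 q>
3. crash(4):  <4:✗back v0 ->
4. deliver 3→0:  nop
5. deliver 4→1:  nop
6. recover(4):  <4:back v0 ->
7. propose(4,'x'):  nop
8. deliver 0→3:  <3:back v0 q>
9. deliver 3→1:  nop
10. deliver 4→2:  nop
11. timeout(0):  <0:back v1 ->
12. deliver 4→1:  nop
13. deliver 0→3:  <3:back v1 q>
14. deliver 0→1:  <1:back v0 q>
15. deliver 1→4:  nop
16. deliver 4→1:  nop
17. deliver 4→1:  nop
18. crash(1):  <1:✗back v0 q>
19. crash(4):  <4:✗back v0 ->
20. timeout(0):  <0:back v2 ->
21. deliver 3→4:  nop
22. timeout(0):  <0:back v3 ->

3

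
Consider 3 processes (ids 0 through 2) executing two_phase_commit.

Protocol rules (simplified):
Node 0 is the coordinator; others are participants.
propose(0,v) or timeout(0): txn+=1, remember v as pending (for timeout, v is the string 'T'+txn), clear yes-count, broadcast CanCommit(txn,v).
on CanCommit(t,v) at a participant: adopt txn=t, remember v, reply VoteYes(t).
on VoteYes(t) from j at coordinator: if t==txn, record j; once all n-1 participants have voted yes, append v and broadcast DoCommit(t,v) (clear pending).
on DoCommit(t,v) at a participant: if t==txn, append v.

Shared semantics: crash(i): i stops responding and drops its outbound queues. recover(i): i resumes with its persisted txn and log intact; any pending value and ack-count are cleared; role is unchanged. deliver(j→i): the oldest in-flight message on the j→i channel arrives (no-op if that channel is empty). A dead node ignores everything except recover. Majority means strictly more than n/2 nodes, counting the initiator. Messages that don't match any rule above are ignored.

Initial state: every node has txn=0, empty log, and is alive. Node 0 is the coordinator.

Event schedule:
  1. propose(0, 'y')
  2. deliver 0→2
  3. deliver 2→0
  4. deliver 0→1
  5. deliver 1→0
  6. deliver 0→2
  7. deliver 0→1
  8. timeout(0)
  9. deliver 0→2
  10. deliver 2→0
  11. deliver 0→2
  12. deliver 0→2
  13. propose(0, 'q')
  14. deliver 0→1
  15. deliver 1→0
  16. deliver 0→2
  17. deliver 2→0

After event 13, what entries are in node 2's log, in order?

y

e1 propose(0,'y'): 0[coor,t=1,-]
e2 deliver 0→2: 2[part,t=1,-]
e3 deliver 2→0: ·
e4 deliver 0→1: 1[part,t=1,-]
e5 deliver 1→0: 0[coor,t=1,y]
e6 deliver 0→2: 2[part,t=1,y]
e7 deliver 0→1: 1[part,t=1,y]
e8 timeout(0): 0[coor,t=2,y]
e9 deliver 0→2: 2[part,t=2,y]
e10 deliver 2→0: ·
e11 deliver 0→2: ·
e12 deliver 0→2: ·
e13 propose(0,'q'): 0[coor,t=3,y]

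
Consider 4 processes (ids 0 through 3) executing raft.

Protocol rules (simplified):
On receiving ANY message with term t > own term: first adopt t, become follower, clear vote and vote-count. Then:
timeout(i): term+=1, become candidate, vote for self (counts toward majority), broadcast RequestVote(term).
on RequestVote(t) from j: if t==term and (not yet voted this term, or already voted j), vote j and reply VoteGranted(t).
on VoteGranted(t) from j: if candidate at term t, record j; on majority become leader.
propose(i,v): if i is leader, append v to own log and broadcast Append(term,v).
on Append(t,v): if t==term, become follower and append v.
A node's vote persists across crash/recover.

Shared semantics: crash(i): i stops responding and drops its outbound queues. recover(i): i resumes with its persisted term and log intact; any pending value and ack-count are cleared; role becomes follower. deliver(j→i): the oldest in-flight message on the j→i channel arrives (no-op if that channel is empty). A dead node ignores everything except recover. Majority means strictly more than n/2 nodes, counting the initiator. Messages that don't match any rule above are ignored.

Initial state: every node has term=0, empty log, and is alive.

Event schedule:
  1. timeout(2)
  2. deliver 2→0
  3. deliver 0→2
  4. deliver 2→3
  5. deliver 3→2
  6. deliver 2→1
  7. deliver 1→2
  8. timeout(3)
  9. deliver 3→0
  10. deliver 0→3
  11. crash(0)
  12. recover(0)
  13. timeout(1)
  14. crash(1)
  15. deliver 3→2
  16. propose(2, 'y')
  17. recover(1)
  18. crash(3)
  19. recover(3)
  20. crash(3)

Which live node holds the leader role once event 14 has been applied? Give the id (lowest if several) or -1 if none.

2

after 1 — timeout(2): n2:cand/t1/[-]
after 2 — deliver 2→0: n0:foll/t1/[-]
after 3 — deliver 0→2: ·
after 4 — deliver 2→3: n3:foll/t1/[-]
after 5 — deliver 3→2: n2:lead/t1/[-]
after 6 — deliver 2→1: n1:foll/t1/[-]
after 7 — deliver 1→2: ·
after 8 — timeout(3): n3:cand/t2/[-]
after 9 — deliver 3→0: n0:foll/t2/[-]
after 10 — deliver 0→3: ·
after 11 — crash(0): n0:✗foll/t2/[-]
after 12 — recover(0): n0:foll/t2/[-]
after 13 — timeout(1): n1:cand/t2/[-]
after 14 — crash(1): n1:✗cand/t2/[-]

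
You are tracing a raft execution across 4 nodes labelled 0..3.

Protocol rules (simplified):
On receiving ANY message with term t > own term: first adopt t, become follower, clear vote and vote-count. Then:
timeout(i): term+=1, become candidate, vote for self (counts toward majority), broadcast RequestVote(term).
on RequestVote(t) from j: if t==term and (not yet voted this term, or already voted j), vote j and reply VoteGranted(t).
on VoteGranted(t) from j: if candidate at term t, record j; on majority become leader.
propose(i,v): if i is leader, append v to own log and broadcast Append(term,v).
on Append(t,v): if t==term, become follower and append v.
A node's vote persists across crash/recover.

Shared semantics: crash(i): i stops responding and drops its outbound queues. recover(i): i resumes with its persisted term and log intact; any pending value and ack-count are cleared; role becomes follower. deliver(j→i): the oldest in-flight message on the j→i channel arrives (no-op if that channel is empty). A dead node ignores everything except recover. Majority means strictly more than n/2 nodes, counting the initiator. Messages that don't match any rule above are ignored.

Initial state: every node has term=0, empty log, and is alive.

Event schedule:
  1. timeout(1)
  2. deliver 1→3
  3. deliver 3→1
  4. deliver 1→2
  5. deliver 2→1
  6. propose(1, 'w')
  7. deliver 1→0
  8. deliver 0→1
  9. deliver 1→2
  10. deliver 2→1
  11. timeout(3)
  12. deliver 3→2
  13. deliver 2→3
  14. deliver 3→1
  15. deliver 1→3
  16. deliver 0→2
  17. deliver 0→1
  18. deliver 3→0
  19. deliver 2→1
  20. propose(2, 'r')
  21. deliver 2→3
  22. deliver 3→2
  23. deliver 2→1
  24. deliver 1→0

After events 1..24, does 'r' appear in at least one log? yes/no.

1. timeout(1):  <1:cand t1 ->
2. deliver 1→3:  <3:foll t1 ->
3. deliver 3→1:  nop
4. deliver 1→2:  <2:foll t1 ->
5. deliver 2→1:  <1:lead t1 ->
6. propose(1,'w'):  <1:lead t1 w>
7. deliver 1→0:  <0:foll t1 ->
8. deliver 0→1:  nop
9. deliver 1→2:  <2:foll t1 w>
10. deliver 2→1:  nop
11. timeout(3):  <3:cand t2 ->
12. deliver 3→2:  <2:foll t2 w>
13. deliver 2→3:  nop
14. deliver 3→1:  <1:foll t2 w>
15. deliver 1→3:  nop
16. deliver 0→2:  nop
17. deliver 0→1:  nop
18. deliver 3→0:  <0:foll t2 ->
19. deliver 2→1:  nop
20. propose(2,'r'):  nop
21. deliver 2→3:  nop
22. deliver 3→2:  nop
23. deliver 2→1:  nop
24. deliver 1→0:  nop

no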